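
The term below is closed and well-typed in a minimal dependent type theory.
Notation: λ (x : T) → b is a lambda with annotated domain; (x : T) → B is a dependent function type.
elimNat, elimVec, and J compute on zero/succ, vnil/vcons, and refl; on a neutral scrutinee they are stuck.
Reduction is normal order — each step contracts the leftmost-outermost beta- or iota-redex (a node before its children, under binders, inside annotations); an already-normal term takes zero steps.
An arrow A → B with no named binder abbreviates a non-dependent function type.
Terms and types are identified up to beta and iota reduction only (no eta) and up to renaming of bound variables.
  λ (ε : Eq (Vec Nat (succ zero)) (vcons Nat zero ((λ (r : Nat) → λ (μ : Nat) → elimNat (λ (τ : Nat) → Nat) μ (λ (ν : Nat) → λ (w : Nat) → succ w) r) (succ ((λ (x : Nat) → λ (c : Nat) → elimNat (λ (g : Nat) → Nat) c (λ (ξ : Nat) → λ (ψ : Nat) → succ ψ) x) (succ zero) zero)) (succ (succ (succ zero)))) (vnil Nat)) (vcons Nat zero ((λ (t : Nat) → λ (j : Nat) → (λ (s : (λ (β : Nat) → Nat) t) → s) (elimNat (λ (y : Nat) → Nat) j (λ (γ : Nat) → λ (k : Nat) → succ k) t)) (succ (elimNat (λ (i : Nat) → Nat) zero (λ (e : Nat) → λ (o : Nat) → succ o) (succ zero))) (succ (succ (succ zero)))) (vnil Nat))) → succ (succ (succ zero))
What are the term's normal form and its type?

normal form:
  λ (ε : Eq (Vec Nat (succ zero)) (vcons Nat zero (succ (succ (succ (succ (succ zero))))) (vnil Nat)) (vcons Nat zero (succ (succ (succ (succ (succ zero))))) (vnil Nat))) → succ (succ (succ zero))
inferred type:
  Eq (Vec Nat (succ zero)) (vcons Nat zero (succ (succ (succ (succ (succ zero))))) (vnil Nat)) (vcons Nat zero (succ (succ (succ (succ (succ zero))))) (vnil Nat)) → Nat
observation: the term reaches its normal form after 29 normal-order steps.


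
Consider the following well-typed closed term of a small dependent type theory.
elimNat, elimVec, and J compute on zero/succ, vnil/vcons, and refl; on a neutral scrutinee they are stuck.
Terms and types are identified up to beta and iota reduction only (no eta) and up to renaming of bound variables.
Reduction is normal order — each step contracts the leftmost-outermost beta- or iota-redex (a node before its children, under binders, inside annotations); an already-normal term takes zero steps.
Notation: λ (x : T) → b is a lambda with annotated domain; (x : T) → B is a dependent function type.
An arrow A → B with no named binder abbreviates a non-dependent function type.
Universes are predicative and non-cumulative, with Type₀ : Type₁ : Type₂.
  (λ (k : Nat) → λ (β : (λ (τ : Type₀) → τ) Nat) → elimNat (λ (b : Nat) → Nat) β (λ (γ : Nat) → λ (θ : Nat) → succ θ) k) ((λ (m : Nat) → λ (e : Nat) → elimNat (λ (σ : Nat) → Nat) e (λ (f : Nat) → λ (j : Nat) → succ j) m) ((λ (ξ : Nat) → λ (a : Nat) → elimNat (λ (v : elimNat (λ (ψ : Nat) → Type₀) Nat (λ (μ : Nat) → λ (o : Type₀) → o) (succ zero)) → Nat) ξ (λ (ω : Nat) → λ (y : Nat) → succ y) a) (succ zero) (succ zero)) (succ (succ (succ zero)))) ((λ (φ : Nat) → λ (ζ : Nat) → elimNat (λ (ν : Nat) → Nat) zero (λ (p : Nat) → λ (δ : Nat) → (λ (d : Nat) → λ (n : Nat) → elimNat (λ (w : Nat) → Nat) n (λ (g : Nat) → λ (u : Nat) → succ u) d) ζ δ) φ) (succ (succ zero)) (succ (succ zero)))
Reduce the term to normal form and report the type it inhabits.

resulting normal form:
  succ (succ (succ (succ (succ (succ (succ (succ (succ zero))))))))
type:
  Nat
observation: 60 normal-order steps separate the term from its normal form.


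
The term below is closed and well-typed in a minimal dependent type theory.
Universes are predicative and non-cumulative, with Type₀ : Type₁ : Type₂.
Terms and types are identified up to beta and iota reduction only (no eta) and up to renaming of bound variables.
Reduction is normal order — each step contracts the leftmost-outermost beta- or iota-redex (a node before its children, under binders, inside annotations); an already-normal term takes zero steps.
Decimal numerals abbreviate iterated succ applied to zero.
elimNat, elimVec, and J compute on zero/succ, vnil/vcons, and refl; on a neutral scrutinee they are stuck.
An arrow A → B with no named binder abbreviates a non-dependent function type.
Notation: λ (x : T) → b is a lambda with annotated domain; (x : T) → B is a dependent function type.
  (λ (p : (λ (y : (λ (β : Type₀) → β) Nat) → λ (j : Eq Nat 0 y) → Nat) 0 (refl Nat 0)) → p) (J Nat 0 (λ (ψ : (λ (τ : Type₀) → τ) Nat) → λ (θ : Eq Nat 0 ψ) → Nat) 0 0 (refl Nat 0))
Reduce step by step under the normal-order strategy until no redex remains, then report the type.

reduction (normal order):
  (λ (p : (λ (y : (λ (β : Type₀) → β) Nat) → λ (j : Eq Nat 0 y) → Nat) 0 (refl Nat 0)) → p) (J Nat 0 (λ (ψ : (λ (τ : Type₀) → τ) Nat) → λ (θ : Eq Nat 0 ψ) → Nat) 0 0 (refl Nat 0))
  ~> J Nat 0 (λ (p : (λ (y : Type₀) → y) Nat) → λ (β : Eq Nat 0 p) → Nat) 0 0 (refl Nat 0)
  ~> 0
the term's type:
  Nat


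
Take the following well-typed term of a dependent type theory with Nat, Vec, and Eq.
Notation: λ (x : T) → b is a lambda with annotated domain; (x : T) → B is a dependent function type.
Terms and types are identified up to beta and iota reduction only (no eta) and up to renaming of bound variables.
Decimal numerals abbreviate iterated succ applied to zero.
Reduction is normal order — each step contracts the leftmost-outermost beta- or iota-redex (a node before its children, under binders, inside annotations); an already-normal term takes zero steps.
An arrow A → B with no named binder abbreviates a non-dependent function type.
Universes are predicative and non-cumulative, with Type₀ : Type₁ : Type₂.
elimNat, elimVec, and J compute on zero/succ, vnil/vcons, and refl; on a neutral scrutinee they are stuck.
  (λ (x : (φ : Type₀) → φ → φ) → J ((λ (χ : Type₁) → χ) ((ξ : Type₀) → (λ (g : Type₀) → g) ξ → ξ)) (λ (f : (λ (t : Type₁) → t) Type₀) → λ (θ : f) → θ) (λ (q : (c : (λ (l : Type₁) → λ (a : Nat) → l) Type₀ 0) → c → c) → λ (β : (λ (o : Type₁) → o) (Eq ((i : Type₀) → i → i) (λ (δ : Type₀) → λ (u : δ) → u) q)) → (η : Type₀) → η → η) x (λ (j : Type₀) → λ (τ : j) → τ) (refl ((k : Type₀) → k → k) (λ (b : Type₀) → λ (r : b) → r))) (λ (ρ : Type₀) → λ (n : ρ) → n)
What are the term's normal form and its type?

reduced normal form:
  λ (x : Type₀) → λ (φ : x) → φ
the term's type:
  (x : Type₀) → x → x
observation: 2 normal-order steps separate the term from its normal form.


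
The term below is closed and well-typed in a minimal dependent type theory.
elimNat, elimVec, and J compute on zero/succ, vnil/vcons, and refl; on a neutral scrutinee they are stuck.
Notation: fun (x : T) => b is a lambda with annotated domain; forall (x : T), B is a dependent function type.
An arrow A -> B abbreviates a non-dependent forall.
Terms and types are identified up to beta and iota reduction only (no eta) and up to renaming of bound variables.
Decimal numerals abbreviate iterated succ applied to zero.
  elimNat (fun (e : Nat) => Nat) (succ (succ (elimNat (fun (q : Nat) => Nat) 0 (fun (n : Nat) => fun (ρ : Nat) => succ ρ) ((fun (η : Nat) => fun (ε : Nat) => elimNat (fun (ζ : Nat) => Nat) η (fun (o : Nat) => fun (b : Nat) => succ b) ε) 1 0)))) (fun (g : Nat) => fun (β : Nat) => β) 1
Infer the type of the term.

inferred type:
  Nat


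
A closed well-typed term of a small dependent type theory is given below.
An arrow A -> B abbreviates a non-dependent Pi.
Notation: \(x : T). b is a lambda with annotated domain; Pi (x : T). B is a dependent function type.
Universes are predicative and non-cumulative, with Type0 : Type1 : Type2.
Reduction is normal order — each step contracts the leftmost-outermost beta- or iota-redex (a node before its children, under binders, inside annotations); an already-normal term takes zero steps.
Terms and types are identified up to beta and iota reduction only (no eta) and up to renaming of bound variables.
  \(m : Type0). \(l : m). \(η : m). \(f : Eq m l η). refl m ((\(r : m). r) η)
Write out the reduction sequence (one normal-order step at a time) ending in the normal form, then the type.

normal-order reduction sequence:
  \(m : Type0). \(l : m). \(η : m). \(f : Eq m l η). refl m ((\(r : m). r) η)
  ~> \(m : Type0). \(l : m). \(η : m). \(f : Eq m l η). refl m η
the term's type:
  Pi (m : Type0). Pi (l : m). Pi (η : m). Eq m l η -> Eq m η η


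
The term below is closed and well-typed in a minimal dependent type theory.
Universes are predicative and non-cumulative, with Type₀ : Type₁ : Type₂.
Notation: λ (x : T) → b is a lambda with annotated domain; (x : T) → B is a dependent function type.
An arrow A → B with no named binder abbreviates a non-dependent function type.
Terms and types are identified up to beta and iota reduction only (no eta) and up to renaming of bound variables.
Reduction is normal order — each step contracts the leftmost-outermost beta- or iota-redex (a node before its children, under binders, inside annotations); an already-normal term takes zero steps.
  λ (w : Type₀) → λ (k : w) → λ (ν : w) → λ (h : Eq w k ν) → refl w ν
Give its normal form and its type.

resulting normal form:
  λ (w : Type₀) → λ (k : w) → λ (ν : w) → λ (h : Eq w k ν) → refl w ν
inferred type:
  (w : Type₀) → (k : w) → (ν : w) → Eq w k ν → Eq w ν ν


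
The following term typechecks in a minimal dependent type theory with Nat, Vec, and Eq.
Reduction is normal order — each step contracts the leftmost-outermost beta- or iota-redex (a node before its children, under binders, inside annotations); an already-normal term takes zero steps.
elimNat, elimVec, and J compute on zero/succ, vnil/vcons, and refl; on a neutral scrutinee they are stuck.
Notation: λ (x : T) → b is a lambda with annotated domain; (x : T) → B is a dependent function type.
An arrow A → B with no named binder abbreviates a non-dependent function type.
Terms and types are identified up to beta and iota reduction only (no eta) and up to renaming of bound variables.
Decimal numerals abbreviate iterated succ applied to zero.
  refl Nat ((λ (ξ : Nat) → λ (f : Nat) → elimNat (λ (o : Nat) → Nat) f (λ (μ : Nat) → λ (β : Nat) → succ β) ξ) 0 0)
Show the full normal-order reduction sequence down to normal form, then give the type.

normal-order reduction sequence:
  refl Nat ((λ (ξ : Nat) → λ (f : Nat) → elimNat (λ (o : Nat) → Nat) f (λ (μ : Nat) → λ (β : Nat) → succ β) ξ) 0 0)
  ~> refl Nat ((λ (ξ : Nat) → elimNat (λ (f : Nat) → Nat) ξ (λ (o : Nat) → λ (μ : Nat) → succ μ) 0) 0)
  ~> refl Nat (elimNat (λ (ξ : Nat) → Nat) 0 (λ (f : Nat) → λ (o : Nat) → succ o) 0)
  ~> refl Nat 0
type:
  Eq Nat 0 0


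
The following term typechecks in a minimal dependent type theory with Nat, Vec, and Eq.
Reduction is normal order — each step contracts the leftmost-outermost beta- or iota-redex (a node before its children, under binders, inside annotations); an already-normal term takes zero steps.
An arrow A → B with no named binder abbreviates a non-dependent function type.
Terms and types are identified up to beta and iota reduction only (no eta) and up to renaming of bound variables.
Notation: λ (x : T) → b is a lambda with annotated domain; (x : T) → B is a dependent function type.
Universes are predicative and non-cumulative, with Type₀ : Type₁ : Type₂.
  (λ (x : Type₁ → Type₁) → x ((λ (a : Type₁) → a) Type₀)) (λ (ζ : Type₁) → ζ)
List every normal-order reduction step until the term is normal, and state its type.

normal-order reduction:
  (λ (x : Type₁ → Type₁) → x ((λ (a : Type₁) → a) Type₀)) (λ (ζ : Type₁) → ζ)
  ~> (λ (x : Type₁) → x) ((λ (a : Type₁) → a) Type₀)
  ~> (λ (x : Type₁) → x) Type₀
  ~> Type₀
the term's type:
  Type₁


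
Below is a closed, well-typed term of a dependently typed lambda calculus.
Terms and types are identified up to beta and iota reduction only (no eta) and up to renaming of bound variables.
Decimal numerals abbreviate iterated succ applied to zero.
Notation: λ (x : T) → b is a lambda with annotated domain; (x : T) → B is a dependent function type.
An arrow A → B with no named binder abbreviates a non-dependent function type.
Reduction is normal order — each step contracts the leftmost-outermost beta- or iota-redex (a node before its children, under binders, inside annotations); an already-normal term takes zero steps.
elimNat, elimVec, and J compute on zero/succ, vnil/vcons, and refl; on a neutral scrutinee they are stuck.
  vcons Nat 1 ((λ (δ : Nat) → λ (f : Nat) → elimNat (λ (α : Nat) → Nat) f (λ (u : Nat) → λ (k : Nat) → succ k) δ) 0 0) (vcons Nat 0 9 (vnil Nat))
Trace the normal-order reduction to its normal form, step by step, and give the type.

reduction (normal order):
  vcons Nat 1 ((λ (δ : Nat) → λ (f : Nat) → elimNat (λ (α : Nat) → Nat) f (λ (u : Nat) → λ (k : Nat) → succ k) δ) 0 0) (vcons Nat 0 9 (vnil Nat))
  ~> vcons Nat 1 ((λ (δ : Nat) → elimNat (λ (f : Nat) → Nat) δ (λ (α : Nat) → λ (u : Nat) → succ u) 0) 0) (vcons Nat 0 9 (vnil Nat))
  ~> vcons Nat 1 (elimNat (λ (δ : Nat) → Nat) 0 (λ (f : Nat) → λ (α : Nat) → succ α) 0) (vcons Nat 0 9 (vnil Nat))
  ~> vcons Nat 1 0 (vcons Nat 0 9 (vnil Nat))
type:
  Vec Nat 2


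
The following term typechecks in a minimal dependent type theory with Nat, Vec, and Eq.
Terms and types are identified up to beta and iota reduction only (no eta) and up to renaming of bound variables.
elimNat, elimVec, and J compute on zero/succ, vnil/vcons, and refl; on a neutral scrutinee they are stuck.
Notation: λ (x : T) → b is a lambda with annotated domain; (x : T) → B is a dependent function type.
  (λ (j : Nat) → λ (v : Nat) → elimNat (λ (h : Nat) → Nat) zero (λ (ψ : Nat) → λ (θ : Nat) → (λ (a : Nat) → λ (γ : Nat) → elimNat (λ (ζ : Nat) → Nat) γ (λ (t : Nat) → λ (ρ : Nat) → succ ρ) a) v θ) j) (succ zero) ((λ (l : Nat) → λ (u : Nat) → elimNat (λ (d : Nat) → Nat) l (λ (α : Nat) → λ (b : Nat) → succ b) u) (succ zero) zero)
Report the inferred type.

the term's type:
  Nat


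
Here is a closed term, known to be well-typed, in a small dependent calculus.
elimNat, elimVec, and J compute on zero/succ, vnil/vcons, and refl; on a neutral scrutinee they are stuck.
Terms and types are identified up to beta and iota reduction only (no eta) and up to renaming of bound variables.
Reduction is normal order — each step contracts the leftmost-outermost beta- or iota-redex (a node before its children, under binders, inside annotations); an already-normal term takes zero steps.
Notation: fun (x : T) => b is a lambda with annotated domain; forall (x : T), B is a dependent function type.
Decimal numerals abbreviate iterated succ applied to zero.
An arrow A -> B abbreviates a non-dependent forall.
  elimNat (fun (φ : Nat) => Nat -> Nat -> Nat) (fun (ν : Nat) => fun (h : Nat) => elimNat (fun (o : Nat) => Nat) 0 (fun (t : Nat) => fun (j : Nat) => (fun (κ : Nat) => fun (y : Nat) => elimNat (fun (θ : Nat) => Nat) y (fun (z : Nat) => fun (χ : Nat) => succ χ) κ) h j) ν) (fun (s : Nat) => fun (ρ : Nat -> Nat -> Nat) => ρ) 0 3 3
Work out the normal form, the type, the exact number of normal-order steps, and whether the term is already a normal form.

normal form:
  9
inferred type:
  Nat
normal-order step count: 49
already normal: no
first redex: an elimNat iota-redex


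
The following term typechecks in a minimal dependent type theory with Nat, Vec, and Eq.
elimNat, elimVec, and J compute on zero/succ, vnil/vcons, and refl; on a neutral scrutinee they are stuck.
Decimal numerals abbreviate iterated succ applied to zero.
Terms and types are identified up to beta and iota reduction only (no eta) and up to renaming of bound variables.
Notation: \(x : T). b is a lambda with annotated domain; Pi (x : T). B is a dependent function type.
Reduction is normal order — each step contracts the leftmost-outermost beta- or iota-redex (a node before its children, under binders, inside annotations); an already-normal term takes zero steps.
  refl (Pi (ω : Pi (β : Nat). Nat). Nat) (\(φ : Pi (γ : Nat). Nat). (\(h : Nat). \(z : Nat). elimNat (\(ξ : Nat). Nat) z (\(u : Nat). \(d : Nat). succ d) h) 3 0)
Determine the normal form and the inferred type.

reduced normal form:
  refl (Pi (ω : Pi (β : Nat). Nat). Nat) (\(φ : Pi (γ : Nat). Nat). 3)
inferred type:
  Eq (Pi (ω : Pi (β : Nat). Nat). Nat) (\(φ : Pi (γ : Nat). Nat). 3) (\(h : Pi (z : Nat). Nat). 3)


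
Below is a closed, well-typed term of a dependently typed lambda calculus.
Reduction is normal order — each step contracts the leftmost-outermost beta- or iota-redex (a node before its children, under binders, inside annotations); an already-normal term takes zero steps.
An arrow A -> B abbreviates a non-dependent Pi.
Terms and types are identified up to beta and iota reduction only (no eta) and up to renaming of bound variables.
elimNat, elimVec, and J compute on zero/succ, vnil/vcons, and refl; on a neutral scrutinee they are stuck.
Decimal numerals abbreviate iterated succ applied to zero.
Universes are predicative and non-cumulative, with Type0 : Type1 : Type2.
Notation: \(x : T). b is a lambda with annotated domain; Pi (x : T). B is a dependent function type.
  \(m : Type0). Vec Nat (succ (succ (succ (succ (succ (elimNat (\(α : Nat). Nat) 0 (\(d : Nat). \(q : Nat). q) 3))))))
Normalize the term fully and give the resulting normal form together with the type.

normal form:
  \(m : Type0). Vec Nat 5
type:
  Type0 -> Type0
observation: normalization takes exactly 10 steps under the normal-order strategy.


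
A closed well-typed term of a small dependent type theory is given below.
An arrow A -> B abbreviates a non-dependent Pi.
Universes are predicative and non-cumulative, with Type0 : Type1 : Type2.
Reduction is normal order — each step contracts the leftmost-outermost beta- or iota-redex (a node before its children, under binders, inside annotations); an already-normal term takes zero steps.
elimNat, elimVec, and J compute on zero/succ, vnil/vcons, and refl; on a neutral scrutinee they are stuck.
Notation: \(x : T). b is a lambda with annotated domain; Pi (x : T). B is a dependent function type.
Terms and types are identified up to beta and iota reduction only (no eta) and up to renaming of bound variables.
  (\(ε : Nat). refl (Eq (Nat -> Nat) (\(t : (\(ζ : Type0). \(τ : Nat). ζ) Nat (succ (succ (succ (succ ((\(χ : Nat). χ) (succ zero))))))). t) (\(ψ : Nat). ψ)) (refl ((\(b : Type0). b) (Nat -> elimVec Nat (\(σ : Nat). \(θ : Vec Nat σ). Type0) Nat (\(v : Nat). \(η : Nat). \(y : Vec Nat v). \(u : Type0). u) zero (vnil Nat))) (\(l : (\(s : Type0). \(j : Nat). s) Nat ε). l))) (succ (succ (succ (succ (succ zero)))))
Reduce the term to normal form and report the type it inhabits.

resulting normal form:
  refl (Eq (Nat -> Nat) (\(ε : Nat). ε) (\(t : Nat). t)) (refl (Nat -> Nat) (\(ζ : Nat). ζ))
inferred type:
  Eq (Eq (Nat -> Nat) (\(ε : Nat). ε) (\(t : Nat). t)) (refl (Nat -> Nat) (\(ζ : Nat). ζ)) (refl (Nat -> Nat) (\(τ : Nat). τ))


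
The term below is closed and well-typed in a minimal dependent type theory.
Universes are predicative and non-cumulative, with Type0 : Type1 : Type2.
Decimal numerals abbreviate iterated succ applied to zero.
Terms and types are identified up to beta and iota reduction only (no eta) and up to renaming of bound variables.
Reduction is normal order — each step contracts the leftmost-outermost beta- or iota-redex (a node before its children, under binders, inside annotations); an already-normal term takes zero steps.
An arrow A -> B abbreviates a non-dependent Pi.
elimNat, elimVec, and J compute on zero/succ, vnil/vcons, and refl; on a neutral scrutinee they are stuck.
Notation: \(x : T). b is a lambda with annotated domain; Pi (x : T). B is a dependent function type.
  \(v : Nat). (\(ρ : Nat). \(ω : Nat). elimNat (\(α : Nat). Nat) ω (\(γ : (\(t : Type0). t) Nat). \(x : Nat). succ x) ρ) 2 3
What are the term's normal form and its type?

normal form:
  \(v : Nat). 5
type:
  Nat -> Nat
observation: the first redex contracted is a beta-redex; the normal form is reached in 9 normal-order steps.


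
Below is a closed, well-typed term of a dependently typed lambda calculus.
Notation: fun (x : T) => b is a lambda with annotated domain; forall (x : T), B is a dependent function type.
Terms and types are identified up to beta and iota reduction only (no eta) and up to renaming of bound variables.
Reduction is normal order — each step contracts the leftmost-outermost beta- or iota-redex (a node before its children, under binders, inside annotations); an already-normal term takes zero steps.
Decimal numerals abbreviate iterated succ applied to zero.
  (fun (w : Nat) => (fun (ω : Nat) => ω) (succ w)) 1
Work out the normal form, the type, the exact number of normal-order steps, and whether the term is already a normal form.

normal form:
  2
the term's type:
  Nat
reduction steps (normal order): 2
term was already normal: no
first contracted redex: a beta-redex


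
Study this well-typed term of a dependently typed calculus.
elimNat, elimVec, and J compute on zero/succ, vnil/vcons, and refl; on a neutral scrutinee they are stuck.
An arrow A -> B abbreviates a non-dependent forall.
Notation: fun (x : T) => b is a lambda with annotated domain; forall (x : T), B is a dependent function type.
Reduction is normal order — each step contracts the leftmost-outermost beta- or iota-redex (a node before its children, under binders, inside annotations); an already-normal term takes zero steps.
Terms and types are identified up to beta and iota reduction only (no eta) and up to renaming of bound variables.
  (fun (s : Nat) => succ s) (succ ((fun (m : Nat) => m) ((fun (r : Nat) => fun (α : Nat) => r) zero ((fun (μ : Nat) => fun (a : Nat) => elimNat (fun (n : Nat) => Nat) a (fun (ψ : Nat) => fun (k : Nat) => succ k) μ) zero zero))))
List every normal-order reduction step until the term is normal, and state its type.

normal-order reduction:
  (fun (s : Nat) => succ s) (succ ((fun (m : Nat) => m) ((fun (r : Nat) => fun (α : Nat) => r) zero ((fun (μ : Nat) => fun (a : Nat) => elimNat (fun (n : Nat) => Nat) a (fun (ψ : Nat) => fun (k : Nat) => succ k) μ) zero zero))))
  ~> succ (succ ((fun (s : Nat) => s) ((fun (m : Nat) => fun (r : Nat) => m) zero ((fun (α : Nat) => fun (μ : Nat) => elimNat (fun (a : Nat) => Nat) μ (fun (n : Nat) => fun (ψ : Nat) => succ ψ) α) zero zero))))
  ~> succ (succ ((fun (s : Nat) => fun (m : Nat) => s) zero ((fun (r : Nat) => fun (α : Nat) => elimNat (fun (μ : Nat) => Nat) α (fun (a : Nat) => fun (n : Nat) => succ n) r) zero zero)))
  ~> succ (succ ((fun (s : Nat) => zero) ((fun (m : Nat) => fun (r : Nat) => elimNat (fun (α : Nat) => Nat) r (fun (μ : Nat) => fun (a : Nat) => succ a) m) zero zero)))
  ~> succ (succ zero)
type:
  Nat


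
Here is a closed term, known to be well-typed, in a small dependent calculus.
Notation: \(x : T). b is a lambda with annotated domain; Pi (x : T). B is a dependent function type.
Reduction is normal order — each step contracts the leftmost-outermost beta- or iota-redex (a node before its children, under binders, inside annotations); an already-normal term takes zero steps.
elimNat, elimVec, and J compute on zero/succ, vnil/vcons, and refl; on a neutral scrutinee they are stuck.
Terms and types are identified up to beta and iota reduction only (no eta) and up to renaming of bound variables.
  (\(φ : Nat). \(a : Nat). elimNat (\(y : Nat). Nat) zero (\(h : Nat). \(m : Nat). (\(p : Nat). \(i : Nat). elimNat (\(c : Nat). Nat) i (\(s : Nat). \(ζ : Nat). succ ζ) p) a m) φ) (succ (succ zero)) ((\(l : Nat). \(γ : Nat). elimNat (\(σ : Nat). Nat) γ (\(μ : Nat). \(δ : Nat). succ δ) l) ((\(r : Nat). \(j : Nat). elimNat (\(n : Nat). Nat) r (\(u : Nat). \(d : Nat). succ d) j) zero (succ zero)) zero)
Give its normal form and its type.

reduced normal form:
  succ (succ zero)
the term's type:
  Nat
observation: reduction starts at a beta-redex, and 45 normal-order steps reach the normal form.


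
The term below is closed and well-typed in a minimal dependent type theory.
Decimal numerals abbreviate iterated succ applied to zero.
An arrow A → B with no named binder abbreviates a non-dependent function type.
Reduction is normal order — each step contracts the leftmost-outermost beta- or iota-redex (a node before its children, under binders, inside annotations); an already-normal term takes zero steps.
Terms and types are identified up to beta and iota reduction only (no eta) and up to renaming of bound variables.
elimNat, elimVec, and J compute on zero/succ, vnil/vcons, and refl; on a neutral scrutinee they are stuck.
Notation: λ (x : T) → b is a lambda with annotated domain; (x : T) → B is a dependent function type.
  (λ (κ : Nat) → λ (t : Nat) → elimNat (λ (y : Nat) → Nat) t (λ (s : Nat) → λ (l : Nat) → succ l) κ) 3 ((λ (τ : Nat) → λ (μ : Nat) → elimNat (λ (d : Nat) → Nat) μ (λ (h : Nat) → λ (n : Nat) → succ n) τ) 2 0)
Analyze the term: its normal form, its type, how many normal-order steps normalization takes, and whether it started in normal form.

reduced normal form:
  5
the term's type:
  Nat
normal-order step count: 21
term was already normal: no
first contracted redex: a beta-redex


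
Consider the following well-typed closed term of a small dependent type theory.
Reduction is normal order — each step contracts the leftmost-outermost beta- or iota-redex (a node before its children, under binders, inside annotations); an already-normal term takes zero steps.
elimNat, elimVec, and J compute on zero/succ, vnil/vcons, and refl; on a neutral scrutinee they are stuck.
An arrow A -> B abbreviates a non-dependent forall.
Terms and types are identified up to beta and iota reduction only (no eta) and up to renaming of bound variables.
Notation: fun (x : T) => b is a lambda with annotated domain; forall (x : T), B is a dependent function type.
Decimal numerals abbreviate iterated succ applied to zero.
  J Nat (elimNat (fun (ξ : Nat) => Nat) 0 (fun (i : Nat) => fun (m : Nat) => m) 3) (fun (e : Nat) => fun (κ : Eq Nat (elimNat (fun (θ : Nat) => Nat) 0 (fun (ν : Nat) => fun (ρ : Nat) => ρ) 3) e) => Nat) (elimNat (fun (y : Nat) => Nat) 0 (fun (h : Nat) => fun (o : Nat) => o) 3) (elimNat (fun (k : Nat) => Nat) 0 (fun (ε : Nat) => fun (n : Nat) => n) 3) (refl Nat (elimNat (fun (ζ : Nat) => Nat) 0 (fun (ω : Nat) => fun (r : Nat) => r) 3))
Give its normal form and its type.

normal form:
  0
inferred type:
  Nat
observation: contracting a J iota-redex first, the term normalizes in 11 steps.


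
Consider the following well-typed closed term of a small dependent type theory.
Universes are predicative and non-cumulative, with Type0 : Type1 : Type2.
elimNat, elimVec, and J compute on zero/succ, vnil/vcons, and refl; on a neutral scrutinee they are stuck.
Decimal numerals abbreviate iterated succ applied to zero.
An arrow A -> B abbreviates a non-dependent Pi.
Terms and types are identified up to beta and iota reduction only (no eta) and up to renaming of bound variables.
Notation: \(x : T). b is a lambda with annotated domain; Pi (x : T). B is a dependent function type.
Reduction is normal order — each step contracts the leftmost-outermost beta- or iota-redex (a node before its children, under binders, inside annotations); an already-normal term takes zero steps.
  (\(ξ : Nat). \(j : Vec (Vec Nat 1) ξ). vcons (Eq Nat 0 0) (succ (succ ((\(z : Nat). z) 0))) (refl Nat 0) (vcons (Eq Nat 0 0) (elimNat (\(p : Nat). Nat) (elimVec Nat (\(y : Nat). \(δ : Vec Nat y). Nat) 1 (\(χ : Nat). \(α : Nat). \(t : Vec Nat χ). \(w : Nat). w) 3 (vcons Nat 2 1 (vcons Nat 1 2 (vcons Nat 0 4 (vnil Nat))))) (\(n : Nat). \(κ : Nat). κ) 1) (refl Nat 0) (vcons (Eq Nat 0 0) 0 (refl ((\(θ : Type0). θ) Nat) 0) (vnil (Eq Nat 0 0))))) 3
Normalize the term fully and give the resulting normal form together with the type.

normal form:
  \(ξ : Vec (Vec Nat 1) 3). vcons (Eq Nat 0 0) 2 (refl Nat 0) (vcons (Eq Nat 0 0) 1 (refl Nat 0) (vcons (Eq Nat 0 0) 0 (refl Nat 0) (vnil (Eq Nat 0 0))))
inferred type:
  Vec (Vec Nat 1) 3 -> Vec (Eq Nat 0 0) 3


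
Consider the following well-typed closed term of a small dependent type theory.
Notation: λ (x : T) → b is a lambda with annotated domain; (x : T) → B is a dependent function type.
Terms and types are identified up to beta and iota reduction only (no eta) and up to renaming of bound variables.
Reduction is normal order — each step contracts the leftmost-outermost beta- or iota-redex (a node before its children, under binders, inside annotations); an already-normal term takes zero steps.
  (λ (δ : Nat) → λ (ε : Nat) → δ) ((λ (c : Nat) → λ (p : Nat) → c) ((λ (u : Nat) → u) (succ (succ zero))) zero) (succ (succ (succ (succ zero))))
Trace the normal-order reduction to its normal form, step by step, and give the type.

normal-order reduction sequence:
  (λ (δ : Nat) → λ (ε : Nat) → δ) ((λ (c : Nat) → λ (p : Nat) → c) ((λ (u : Nat) → u) (succ (succ zero))) zero) (succ (succ (succ (succ zero))))
  ~> (λ (δ : Nat) → (λ (ε : Nat) → λ (c : Nat) → ε) ((λ (p : Nat) → p) (succ (succ zero))) zero) (succ (succ (succ (succ zero))))
  ~> (λ (δ : Nat) → λ (ε : Nat) → δ) ((λ (c : Nat) → c) (succ (succ zero))) zero
  ~> (λ (δ : Nat) → (λ (ε : Nat) → ε) (succ (succ zero))) zero
  ~> (λ (δ : Nat) → δ) (succ (succ zero))
  ~> succ (succ zero)
type:
  Nat


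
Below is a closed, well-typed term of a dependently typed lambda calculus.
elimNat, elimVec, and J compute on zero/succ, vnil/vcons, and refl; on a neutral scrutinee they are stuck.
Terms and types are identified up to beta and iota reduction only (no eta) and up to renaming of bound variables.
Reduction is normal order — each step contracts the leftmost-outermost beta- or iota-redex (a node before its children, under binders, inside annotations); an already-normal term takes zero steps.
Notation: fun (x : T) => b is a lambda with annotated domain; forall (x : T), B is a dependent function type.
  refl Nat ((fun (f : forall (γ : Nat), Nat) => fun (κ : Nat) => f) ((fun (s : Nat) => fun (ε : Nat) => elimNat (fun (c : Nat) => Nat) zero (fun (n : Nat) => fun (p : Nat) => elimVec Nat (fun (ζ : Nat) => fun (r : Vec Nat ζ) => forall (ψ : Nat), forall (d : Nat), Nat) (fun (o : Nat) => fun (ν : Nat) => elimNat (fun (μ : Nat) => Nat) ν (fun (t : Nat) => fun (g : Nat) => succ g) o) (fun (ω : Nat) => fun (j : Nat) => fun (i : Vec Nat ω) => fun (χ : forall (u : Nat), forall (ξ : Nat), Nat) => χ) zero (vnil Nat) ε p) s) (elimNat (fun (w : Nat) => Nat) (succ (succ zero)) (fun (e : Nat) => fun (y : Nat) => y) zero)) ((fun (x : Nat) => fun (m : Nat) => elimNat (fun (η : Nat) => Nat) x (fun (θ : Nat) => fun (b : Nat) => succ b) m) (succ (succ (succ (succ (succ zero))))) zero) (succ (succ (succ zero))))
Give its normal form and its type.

resulting normal form:
  refl Nat (succ (succ (succ (succ (succ (succ zero))))))
the term's type:
  Eq Nat (succ (succ (succ (succ (succ (succ zero)))))) (succ (succ (succ (succ (succ (succ zero))))))


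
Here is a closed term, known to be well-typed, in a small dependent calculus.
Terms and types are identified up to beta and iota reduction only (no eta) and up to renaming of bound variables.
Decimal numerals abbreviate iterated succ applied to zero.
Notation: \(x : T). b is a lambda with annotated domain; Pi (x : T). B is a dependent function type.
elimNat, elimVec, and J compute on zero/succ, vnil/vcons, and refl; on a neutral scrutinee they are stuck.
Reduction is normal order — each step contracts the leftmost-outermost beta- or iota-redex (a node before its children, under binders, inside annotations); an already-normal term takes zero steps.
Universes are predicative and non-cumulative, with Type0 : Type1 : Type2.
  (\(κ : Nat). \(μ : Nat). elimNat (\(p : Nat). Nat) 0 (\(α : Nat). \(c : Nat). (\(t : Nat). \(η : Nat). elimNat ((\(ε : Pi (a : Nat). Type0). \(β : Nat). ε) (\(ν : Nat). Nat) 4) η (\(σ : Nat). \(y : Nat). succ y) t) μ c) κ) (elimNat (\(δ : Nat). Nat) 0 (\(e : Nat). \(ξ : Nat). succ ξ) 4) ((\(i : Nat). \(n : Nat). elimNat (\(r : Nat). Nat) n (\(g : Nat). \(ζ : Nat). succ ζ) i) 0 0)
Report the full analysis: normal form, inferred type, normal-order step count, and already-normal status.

reduced normal form:
  0
inferred type:
  Nat
reduction steps (normal order): 36
already normal: no
first redex: a beta-redex


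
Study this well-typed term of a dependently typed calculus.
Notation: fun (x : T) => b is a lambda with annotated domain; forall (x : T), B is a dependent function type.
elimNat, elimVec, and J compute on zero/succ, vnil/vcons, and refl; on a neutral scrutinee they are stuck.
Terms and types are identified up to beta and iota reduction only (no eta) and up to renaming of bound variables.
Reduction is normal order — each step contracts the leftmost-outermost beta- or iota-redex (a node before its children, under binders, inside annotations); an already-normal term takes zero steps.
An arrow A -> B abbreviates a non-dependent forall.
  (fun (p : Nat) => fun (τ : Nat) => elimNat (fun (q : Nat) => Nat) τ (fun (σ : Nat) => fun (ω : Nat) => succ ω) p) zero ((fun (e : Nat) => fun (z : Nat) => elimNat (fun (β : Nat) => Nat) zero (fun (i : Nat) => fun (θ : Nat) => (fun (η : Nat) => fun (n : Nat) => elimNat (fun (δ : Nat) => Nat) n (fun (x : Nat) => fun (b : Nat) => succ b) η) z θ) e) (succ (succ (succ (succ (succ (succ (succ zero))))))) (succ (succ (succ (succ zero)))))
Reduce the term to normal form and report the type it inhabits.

normal form:
  succ (succ (succ (succ (succ (succ (succ (succ (succ (succ (succ (succ (succ (succ (succ (succ (succ (succ (succ (succ (succ (succ (succ (succ (succ (succ (succ (succ zero)))))))))))))))))))))))))))
the term's type:
  Nat
observation: 132 normal-order steps separate the term from its normal form.


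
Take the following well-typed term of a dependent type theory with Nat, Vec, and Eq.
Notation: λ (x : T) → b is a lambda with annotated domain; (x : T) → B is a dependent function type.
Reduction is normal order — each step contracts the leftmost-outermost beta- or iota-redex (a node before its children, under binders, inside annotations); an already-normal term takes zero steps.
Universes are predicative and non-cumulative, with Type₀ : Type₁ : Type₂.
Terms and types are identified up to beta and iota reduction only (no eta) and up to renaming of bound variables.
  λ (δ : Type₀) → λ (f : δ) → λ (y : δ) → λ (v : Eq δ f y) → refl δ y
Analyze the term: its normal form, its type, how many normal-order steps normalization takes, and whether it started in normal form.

resulting normal form:
  λ (δ : Type₀) → λ (f : δ) → λ (y : δ) → λ (v : Eq δ f y) → refl δ y
inferred type:
  (δ : Type₀) → (f : δ) → (y : δ) → (v : Eq δ f y) → Eq δ y y
normal-order step count: 0
already normal: yes


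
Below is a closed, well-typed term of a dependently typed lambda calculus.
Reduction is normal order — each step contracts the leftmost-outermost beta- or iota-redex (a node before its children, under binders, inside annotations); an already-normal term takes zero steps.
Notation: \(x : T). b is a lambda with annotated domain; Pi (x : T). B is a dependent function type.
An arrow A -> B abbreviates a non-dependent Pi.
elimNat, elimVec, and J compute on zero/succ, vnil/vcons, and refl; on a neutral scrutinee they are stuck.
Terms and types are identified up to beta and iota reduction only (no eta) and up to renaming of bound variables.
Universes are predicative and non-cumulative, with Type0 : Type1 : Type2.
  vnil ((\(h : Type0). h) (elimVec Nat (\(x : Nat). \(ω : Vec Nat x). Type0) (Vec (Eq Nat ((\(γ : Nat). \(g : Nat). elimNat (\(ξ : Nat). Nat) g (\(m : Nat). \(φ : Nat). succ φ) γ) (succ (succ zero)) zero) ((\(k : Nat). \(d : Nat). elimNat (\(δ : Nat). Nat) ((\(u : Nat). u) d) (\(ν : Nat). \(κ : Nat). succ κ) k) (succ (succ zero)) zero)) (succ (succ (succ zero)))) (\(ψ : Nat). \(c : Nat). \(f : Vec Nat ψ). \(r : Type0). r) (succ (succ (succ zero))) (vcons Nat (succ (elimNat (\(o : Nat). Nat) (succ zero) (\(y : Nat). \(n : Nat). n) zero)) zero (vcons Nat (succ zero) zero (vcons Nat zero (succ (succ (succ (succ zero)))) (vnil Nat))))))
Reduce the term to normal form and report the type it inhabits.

resulting normal form:
  vnil (Vec (Eq Nat (succ (succ zero)) (succ (succ zero))) (succ (succ (succ zero))))
type:
  Vec (Vec (Eq Nat (succ (succ zero)) (succ (succ zero))) (succ (succ (succ zero)))) zero


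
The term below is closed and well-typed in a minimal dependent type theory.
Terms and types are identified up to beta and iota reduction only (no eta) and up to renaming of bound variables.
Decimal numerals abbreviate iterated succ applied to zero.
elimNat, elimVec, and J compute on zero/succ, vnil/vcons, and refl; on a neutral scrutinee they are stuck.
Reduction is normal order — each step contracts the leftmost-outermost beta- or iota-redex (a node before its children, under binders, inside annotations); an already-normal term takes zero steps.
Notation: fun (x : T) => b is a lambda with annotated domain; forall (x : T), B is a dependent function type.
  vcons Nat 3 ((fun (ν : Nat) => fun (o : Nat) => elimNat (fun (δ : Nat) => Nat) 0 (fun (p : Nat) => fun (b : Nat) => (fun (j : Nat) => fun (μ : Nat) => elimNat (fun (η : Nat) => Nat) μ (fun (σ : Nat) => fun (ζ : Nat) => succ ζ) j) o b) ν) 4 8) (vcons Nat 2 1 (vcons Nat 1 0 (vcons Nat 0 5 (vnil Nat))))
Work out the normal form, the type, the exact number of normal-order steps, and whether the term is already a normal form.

normal form:
  vcons Nat 3 32 (vcons Nat 2 1 (vcons Nat 1 0 (vcons Nat 0 5 (vnil Nat))))
type:
  Vec Nat 4
steps to reach normal form (normal order): 123
term was already normal: no
first contracted redex: a beta-redex


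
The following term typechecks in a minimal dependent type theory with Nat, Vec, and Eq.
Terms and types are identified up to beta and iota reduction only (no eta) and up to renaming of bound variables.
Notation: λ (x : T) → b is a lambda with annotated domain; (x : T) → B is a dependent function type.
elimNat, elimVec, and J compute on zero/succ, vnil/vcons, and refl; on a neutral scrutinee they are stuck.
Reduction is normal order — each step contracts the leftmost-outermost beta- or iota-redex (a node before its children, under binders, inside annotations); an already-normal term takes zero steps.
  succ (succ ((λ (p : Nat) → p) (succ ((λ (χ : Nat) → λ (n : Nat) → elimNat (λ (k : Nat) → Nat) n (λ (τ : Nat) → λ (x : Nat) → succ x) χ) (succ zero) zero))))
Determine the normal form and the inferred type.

resulting normal form:
  succ (succ (succ (succ zero)))
the term's type:
  Nat


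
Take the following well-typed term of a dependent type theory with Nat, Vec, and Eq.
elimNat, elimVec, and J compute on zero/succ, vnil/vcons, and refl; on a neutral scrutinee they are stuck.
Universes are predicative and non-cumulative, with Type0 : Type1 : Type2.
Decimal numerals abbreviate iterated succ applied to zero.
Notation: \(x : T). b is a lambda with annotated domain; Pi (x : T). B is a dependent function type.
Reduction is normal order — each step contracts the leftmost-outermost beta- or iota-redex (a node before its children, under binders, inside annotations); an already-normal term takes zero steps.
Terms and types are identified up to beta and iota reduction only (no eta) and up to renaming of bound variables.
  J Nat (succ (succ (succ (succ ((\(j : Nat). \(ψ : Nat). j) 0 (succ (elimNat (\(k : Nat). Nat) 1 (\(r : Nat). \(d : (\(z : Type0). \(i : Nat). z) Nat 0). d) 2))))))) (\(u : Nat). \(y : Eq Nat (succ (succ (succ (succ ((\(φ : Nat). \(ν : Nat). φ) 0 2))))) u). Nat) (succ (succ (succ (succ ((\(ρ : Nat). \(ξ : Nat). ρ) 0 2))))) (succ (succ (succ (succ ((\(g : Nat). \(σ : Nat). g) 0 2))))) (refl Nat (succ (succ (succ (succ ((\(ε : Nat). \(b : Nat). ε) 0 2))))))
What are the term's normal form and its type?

normal form:
  4
inferred type:
  Nat
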